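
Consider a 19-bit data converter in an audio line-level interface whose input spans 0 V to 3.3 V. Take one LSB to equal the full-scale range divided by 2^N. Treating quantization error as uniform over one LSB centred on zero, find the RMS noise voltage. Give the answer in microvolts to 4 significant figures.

1.817 µV

Range is 3.3 V.
Step size = 3.3/524288 V = 6.29425 µV.
σ_q = LSB/√12 = 6.29425 µV/3.4641 = 1.817 µV.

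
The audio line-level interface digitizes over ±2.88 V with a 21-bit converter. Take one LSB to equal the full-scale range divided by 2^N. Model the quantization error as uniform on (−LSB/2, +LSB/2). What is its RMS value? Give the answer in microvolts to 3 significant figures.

The full-scale span is 2.88 − (-2.88) = 5.76 V.
Step size = 5.76/2097152 V = 2.7466 µV.
σ_q = LSB/√12 = 2.7466 µV/3.4641 = 0.793 µV.

0.793 µV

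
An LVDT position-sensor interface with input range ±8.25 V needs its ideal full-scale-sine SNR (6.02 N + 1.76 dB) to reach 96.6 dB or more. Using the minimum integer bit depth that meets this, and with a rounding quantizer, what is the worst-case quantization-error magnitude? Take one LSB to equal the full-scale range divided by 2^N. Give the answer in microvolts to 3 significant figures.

126 µV

Range = 8.25 − (-8.25) = 16.5 V.
Solving 6.02 N ≥ 96.6 − 1.76: N ≥ 15.754. Round up → N = 16.
LSB = 16.5 V ÷ 2^16 = 16.5/65536 V = 251.77 µV.
|e|_max = LSB/2 = 126 µV.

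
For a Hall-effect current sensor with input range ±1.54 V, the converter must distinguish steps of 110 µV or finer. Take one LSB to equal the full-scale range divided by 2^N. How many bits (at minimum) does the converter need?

15 bits

The full-scale span is 1.54 − (-1.54) = 3.08 V.
Need 2^N ≥ 3.08 V / 110 µV = 28000 → N_min = 15.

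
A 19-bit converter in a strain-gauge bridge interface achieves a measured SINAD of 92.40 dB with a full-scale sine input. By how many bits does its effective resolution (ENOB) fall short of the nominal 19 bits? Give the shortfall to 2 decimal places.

ENOB = (SINAD − 1.76)/6.02 = (92.40 − 1.76)/6.02 = 15.0565 bits.
Lost resolution: 19 − 15.0565 = 3.9435 bits.

3.94 bits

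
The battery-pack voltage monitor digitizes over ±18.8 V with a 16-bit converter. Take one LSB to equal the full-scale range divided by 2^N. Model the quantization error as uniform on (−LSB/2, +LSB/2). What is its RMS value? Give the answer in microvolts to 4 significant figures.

Full-scale range = 18.8 V − (-18.8 V) = 37.6 V.
Step size = 37.6/65536 V = 0.573730 mV.
V_rms = LSB/√12 = 0.573730 mV / √12 = 165.6 µV.

165.6 µV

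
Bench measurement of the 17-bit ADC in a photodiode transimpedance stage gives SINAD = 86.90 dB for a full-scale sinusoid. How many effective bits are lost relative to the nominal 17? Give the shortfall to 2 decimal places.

2.86 bits

Effective bits = (86.90 − 1.76)/6.02 = 14.1429.
17 − 14.1429 = 2.86 bits below nominal.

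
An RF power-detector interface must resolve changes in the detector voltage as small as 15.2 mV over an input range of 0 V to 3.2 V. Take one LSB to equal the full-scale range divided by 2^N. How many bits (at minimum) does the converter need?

Full-scale range = 3.2 V.
Levels needed ≥ 3.2/15.2 mV = 210.5. 2^8 = 256 suffices, so N_min = 8.

8 bits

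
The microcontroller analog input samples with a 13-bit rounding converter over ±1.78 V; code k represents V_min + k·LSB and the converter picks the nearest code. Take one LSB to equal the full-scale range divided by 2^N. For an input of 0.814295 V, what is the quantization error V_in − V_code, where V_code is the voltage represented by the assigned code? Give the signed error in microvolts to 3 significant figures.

Range = 1.78 − (-1.78) = 3.56 V. LSB = 3.56 V / 2^13 ≈ 434.6 µV.
Position in LSBs: (0.814295 − (-1.78)) × 8192/3.56 = 5969.7934; rounding gives k = 5970.
Reconstructed level: -1.78 + 5970 × 3.56/8192 V = 0.8143847656 V.
e = 0.814295 − (0.8143847656) = −89.8 µV.

−89.8 µV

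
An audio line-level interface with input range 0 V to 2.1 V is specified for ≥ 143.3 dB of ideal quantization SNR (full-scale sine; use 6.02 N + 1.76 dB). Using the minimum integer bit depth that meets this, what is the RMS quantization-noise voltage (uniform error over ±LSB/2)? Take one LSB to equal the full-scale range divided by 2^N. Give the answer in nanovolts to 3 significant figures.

Full-scale range = 2.1 V.
Required N = ⌈(143.3 − 1.76)/6.02⌉ = ⌈23.512⌉ = 24.
LSB = 2.1 V / 2^24 = 125.17 nV.
RMS noise = LSB/√12 = 36.1 nV.

36.1 nV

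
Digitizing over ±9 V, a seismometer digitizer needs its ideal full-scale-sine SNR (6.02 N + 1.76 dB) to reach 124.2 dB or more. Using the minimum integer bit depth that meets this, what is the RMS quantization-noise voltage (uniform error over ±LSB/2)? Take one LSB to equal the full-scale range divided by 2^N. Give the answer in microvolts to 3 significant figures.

2.48 µV

The full-scale span is 9 − (-9) = 18 V.
Required N = ⌈(124.2 − 1.76)/6.02⌉ = ⌈20.339⌉ = 21.
LSB = 18 V / 2^21 = 8.5831 µV.
RMS noise = LSB/√12 = 2.48 µV.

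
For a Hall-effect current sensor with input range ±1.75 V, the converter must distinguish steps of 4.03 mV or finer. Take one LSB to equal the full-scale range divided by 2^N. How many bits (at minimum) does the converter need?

The full-scale span is 1.75 − (-1.75) = 3.5 V.
3.5 V / 4.03 mV = 868.5. Since 2^9 = 512 and 2^10 = 1024, N = 10.

10 bits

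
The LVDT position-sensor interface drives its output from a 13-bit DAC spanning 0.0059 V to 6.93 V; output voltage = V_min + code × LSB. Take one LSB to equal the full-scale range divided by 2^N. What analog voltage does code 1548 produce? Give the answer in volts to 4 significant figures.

Full-scale range = 6.93 V − (0.0059 V) = 6.9241 V. LSB = 6.9241 V / 2^13.
Output = V_min + (1548/8192) × range = 0.0059 + 0.188965 × 6.9241 V
      = 0.0059 V + 1.30841 V = 1.31431 V.

1.314 V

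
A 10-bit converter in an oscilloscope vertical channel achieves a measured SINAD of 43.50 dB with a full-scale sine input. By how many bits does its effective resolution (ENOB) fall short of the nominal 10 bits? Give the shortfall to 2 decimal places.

3.07 bits

N_eff = (43.50 − 1.76)/6.02 = 6.9336 bits.
Shortfall = 10 − 6.9336 = 3.0664 bits.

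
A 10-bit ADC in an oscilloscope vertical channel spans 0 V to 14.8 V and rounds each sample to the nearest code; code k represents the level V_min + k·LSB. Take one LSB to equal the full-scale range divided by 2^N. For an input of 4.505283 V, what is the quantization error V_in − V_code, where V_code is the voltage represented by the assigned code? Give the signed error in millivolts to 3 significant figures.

V_FS = 14.8 V. LSB = 14.8 V / 2^10 ≈ 14.45 mV.
(4.505283 − (0)) / LSB = 4.505283 × 1024/14.8 = 311.7169. Nearest integer: k = 312.
V_code = V_min + k × range/2^10 = 0 + 312 × 14.8/1024 = 4.509375000 V.
V_in − V_code = 4.505283 − (4.509375000) = −4.09 mV.

−4.09 mV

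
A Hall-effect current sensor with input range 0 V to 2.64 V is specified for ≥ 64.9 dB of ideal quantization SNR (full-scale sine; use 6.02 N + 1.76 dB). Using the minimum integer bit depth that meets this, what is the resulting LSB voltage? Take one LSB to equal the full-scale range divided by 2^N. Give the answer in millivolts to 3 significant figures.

Full-scale range = 2.64 V.
6.02 N + 1.76 ≥ 64.9 gives N ≥ 10.488, so the minimum integer is 11.
LSB = 2.64 V ÷ 2^11 = 2.64/2048 V = 1.29 mV.

1.29 mV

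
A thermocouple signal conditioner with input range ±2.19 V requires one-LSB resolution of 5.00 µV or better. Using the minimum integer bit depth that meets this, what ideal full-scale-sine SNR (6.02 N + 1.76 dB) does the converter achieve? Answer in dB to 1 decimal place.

Range = 2.19 − (-2.19) = 4.38 V.
Need 2^N ≥ 4.38 V / 5.00 µV = 876000 → N_min = 20.
6.02(20) + 1.76 = 122.16 dB.

122.2 dB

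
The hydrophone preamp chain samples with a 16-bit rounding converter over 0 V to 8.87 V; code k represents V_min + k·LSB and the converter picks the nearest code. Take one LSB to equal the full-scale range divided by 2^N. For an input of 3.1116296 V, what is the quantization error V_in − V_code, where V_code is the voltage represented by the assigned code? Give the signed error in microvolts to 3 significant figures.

Full-scale range = 8.87 V. LSB = 8.87 V / 2^16 ≈ 135.3 µV.
(V_in − V_min)/LSB = (3.1116296 − (0)) × 65536/8.87 = 22990.2771 → nearest code k = 22990.
V_code = 0 + (22990/65536) × 8.87 = 3.1115921021 V.
Error = V_in − V_code = 3.1116296 − (3.1115921021) = +37.5 µV.

+37.5 µV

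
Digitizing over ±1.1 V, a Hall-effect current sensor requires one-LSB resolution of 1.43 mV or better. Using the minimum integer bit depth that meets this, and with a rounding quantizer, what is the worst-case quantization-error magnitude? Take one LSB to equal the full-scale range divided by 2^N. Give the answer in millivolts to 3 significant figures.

Full-scale range = 1.1 V − (-1.1 V) = 2.2 V.
Required number of levels: 2.2/1.43 mV = 1538.5; smallest N with 2^N ≥ that is 11.
LSB = 2.2 V ÷ 2^11 = 2.2/2048 V = 1.0742 mV.
|e|_max = LSB/2 = 0.537 mV.

0.537 mV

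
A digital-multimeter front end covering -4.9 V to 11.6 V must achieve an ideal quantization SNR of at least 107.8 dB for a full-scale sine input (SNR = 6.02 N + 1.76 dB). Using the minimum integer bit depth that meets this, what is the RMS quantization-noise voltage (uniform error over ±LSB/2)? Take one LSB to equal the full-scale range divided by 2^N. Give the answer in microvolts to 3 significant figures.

Full-scale range = 11.6 V − (-4.9 V) = 16.5 V.
Solving 6.02 N ≥ 107.8 − 1.76: N ≥ 17.615. Round up → N = 18.
LSB = 16.5 V / 2^18 = 62.943 µV.
σ_q = LSB/√12 = 62.943 µV/3.4641 = 18.2 µV.

18.2 µV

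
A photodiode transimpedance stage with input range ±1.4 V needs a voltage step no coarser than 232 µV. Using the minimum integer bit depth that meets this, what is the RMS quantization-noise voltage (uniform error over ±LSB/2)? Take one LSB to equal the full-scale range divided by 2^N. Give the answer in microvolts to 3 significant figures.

Full-scale range = 1.4 V − (-1.4 V) = 2.8 V.
Required number of levels: 2.8/232 µV = 12069; smallest N with 2^N ≥ that is 14.
One LSB is 2.8 V / 16384 = 170.90 µV.
RMS noise = LSB/√12 = 49.3 µV.

49.3 µV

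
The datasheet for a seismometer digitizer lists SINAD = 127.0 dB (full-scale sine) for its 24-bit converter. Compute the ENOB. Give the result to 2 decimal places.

Inverting SNR = 6.02 N + 1.76: N_eff = (127.0 − 1.76)/6.02 = 20.8040.

20.80 bits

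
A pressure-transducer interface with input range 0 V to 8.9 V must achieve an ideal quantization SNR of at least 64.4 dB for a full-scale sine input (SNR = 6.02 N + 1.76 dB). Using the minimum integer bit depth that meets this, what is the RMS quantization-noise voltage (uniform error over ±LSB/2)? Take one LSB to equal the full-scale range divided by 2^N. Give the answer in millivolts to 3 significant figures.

V_FS = 8.9 V.
6.02 N + 1.76 ≥ 64.4 gives N ≥ 10.405, so the minimum integer is 11.
Step size = 8.9/2048 V = 4.3457 mV.
V_rms = LSB/√12 = 1.25 mV.

1.25 mV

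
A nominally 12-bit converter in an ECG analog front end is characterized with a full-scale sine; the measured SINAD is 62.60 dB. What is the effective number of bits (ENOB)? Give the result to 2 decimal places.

10.11 bits

(62.60 − 1.76) / 6.02 = 60.84/6.02 = 10.1063 effective bits.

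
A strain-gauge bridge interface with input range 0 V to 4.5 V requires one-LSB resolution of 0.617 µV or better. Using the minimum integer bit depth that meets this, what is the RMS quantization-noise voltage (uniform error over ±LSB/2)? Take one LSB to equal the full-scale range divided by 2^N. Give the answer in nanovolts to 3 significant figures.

Range is 4.5 V.
Need 2^N ≥ 4.5 V / 0.617 µV = 7.293e6 → N_min = 23.
Step size = 4.5/8388608 V = 0.53644 µV.
RMS noise = LSB/√12 = 155 nV.

155 nV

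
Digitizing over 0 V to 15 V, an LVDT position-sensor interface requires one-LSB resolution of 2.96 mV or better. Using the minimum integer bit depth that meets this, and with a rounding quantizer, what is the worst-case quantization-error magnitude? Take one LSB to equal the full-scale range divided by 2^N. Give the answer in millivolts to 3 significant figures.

0.916 mV

Span = 15 V.
Need 2^N ≥ 15 V / 2.96 mV = 5068 → N_min = 13.
LSB = 15 V ÷ 2^13 = 15/8192 V = 1.8311 mV.
Half an LSB is 0.916 mV.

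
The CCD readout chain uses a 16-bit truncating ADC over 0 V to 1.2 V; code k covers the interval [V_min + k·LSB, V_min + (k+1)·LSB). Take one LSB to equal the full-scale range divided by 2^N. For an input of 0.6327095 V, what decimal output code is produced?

34554

Span = 1.2 V. LSB = 1.2 V / 2^16 ≈ 18.31 µV.
V_in − V_min = 0.6327095 − (0) = 0.6327095 V.
Divide by LSB: 0.6327095 × 65536/1.2 = 34554.3748.
Truncating gives code 34554.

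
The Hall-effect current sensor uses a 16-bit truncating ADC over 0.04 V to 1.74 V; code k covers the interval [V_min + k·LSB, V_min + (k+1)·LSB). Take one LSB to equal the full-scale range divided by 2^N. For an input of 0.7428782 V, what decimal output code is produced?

Full-scale range = 1.74 V − (0.04 V) = 1.7 V. LSB = 1.7 V / 2^16 ≈ 25.94 µV.
code = ⌊(V_in − V_min)/LSB⌋ = ⌊(V_in − V_min) × 2^16 / range⌋
     = ⌊(0.7428782 − (0.04)) × 65536 / 1.7⌋ = ⌊0.7028782 × 65536/1.7⌋
     = ⌊27096.368⌋ = 27096.

27096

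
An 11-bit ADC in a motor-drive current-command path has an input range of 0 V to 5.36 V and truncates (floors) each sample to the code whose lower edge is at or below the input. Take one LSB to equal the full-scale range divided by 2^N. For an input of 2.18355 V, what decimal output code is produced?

834

Range is 5.36 V. LSB = 5.36 V / 2^11 ≈ 2.617 mV.
V_in − V_min = 2.18355 − (0) = 2.18355 V.
Divide by LSB: 2.18355 × 2048/5.36 = 834.3116.
Truncating gives code 834.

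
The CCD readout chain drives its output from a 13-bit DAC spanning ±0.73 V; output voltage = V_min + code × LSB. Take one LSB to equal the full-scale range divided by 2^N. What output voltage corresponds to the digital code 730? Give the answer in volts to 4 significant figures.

Full-scale range = 0.73 V − (-0.73 V) = 1.46 V. LSB = 1.46 V / 2^13.
V_out = -0.73 + 730 × (1.46/8192) V
      = -0.73 V + 0.130103 V = -0.599897 V.

-0.5999 V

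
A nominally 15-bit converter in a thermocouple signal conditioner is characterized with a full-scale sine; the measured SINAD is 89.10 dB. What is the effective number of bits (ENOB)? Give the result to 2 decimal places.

ENOB = (89.10 − 1.76)/6.02 = 14.5083 bits.

14.51 bits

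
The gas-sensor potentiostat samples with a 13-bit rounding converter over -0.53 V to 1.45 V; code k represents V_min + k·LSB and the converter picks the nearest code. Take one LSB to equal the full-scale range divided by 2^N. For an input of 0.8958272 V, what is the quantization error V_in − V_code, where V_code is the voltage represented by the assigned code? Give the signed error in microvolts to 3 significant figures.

+43.5 µV

Full-scale range = 1.45 V − (-0.53 V) = 1.98 V. LSB = 1.98 V / 2^13 ≈ 241.7 µV.
(0.8958272 − (-0.53)) / LSB = 1.4258272 × 8192/1.98 = 5899.1800. Nearest integer: k = 5899.
V_code = -0.53 + (5899/8192) × 1.98 = 0.8957836914 V.
e = 0.8958272 − (0.8957836914) = +43.5 µV.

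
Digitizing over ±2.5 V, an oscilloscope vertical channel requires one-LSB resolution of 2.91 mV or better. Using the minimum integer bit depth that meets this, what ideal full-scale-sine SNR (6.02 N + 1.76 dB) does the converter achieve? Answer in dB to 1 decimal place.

68.0 dB

Span: 2.5 V − (-2.5 V) = 5 V.
Need 2^N ≥ 5 V / 2.91 mV = 1718 → N_min = 11.
Ideal SNR at N = 11: 6.02·11 + 1.76 = 68.0 dB.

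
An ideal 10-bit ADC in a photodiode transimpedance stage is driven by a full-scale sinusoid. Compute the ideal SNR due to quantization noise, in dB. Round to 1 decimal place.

62.0 dB

For an ideal N-bit converter with full-scale sine input, SNR = 6.02 N + 1.76 dB. SNR = 6.02 × 10 + 1.76 = 60.20 + 1.76 = 61.96 dB.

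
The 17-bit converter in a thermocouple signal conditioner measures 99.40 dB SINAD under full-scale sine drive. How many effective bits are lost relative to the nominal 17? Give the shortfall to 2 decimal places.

0.78 bits

N_eff = (99.40 − 1.76)/6.02 = 16.2193 bits.
Shortfall = 17 − 16.2193 = 0.7807 bits.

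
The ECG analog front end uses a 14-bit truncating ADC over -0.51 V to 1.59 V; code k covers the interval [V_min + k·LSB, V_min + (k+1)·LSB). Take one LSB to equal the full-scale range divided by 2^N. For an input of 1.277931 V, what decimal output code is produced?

13949

Span: 1.59 V − (-0.51 V) = 2.1 V. LSB = 2.1 V / 2^14 ≈ 128.2 µV.
(V_in − V_min) × 2^14/range = (1.277931 − (-0.51)) × 16384/2.1 = 13949.267.
Floor → code = 13949.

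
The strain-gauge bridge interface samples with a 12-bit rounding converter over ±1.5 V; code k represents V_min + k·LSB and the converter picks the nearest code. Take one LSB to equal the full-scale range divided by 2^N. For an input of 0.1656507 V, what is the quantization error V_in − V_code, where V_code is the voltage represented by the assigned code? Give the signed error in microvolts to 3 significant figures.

Span: 1.5 V − (-1.5 V) = 3 V. LSB = 3 V / 2^12 ≈ 0.7324 mV.
(V_in − V_min)/LSB = (0.1656507 − (-1.5)) × 4096/3 = 2274.1684 → nearest code k = 2274.
Reconstructed level: -1.5 + 2274 × 3/4096 V = 0.1655273438 V.
Error = V_in − V_code = 0.1656507 − (0.1655273438) = +123 µV.

+123 µV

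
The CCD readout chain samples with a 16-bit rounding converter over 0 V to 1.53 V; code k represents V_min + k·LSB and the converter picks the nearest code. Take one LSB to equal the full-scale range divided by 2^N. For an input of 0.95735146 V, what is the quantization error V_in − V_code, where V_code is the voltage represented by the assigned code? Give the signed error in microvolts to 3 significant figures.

V_FS = 1.53 V. LSB = 1.53 V / 2^16 ≈ 23.35 µV.
Position in LSBs: (0.95735146 − (0)) × 65536/1.53 = 41007.1799; rounding gives k = 41007.
Reconstructed level: 0 + 41007 × 1.53/65536 V = 0.95734725952 V.
Error = V_in − V_code = 0.95735146 − (0.95734725952) = +4.20 µV.

+4.20 µV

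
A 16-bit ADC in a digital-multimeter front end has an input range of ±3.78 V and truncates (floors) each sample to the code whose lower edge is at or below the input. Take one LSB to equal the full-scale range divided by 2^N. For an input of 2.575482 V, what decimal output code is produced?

Full-scale range = 3.78 V − (-3.78 V) = 7.56 V. LSB = 7.56 V / 2^16 ≈ 115.4 µV.
(V_in − V_min) × 2^16/range = (2.575482 − (-3.78)) × 65536/7.56 = 55094.295.
Floor → code = 55094.

55094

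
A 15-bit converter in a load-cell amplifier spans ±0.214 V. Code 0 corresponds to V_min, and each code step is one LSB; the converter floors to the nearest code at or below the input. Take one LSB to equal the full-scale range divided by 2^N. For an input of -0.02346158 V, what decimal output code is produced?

The full-scale span is 0.214 − (-0.214) = 0.428 V. LSB = 0.428 V / 2^15 ≈ 13.06 µV.
code = ⌊(V_in − V_min)/LSB⌋ = ⌊(V_in − V_min) × 2^15 / range⌋
     = ⌊(-0.02346158 − (-0.214)) × 32768 / 0.428⌋ = ⌊0.19053842 × 32768/0.428⌋
     = ⌊14587.764⌋ = 14587.

14587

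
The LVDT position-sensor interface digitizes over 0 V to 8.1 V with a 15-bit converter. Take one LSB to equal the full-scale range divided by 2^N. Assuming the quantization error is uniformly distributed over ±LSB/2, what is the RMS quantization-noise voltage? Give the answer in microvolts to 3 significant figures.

71.4 µV

V_FS = 8.1 V.
LSB = 8.1 V / 2^15 = 247.19 µV.
For a uniform distribution on [−LSB/2, +LSB/2], V_rms = LSB/√12 = 247.19 µV/3.4641 = 71.4 µV.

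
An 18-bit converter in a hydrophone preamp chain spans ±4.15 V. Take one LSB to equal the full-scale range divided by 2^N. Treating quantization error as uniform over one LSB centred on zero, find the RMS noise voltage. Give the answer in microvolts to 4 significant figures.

9.140 µV

Span: 4.15 V − (-4.15 V) = 8.3 V.
LSB = 8.3 V / 2^18 = 31.6620 µV.
RMS of a uniform error over width LSB is LSB/√12 = 9.140 µV.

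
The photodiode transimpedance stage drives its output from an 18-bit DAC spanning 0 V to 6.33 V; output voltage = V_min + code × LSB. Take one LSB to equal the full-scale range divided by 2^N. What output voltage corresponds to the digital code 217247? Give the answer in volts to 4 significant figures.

Full-scale range = 6.33 V. LSB = 6.33 V / 2^18.
Output = V_min + (217247/262144) × range = 0 + 0.828732 × 6.33 V
      = 0 + 5.24587 = 5.24587 V.

5.246 V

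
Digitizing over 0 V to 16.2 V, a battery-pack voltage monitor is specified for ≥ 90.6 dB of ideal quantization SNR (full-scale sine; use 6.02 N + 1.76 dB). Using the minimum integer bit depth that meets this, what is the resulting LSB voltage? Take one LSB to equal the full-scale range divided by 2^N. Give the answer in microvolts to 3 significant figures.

Range is 16.2 V.
N ≥ (90.6 − 1.76)/6.02 = 14.757 → N_min = 15.
One LSB is 16.2 V / 32768 = 494 µV.

494 µV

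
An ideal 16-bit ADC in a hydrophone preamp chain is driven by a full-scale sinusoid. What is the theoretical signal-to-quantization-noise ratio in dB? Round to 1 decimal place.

SNR = 6.02·16 + 1.76 = 98.08 dB.

98.1 dB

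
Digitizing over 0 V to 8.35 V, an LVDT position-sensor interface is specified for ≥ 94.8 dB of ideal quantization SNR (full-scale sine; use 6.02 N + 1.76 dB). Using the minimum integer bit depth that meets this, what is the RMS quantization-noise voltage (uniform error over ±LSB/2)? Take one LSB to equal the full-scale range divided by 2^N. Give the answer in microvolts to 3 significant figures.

36.8 µV

Span = 8.35 V.
Solving 6.02 N ≥ 94.8 − 1.76: N ≥ 15.455. Round up → N = 16.
LSB = 8.35 V ÷ 2^16 = 8.35/65536 V = 127.41 µV.
V_rms = LSB/√12 = 36.8 µV.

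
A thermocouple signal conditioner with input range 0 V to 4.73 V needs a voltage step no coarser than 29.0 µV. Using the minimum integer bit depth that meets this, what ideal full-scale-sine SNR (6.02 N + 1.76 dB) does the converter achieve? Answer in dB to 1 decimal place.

110.1 dB

Span = 4.73 V.
Need 2^N ≥ 4.73 V / 29.0 µV = 163100 → N_min = 18.
Ideal SNR at N = 18: 6.02·18 + 1.76 = 110.1 dB.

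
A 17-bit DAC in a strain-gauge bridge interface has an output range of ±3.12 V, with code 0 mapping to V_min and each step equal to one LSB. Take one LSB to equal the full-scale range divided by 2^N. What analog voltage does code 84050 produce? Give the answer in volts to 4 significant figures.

Range = 3.12 − (-3.12) = 6.24 V. LSB = 6.24 V / 2^17.
V_out = -3.12 + 84050 × (6.24/131072) V
      = -3.12 + 4.00140 = 0.881404 V.

0.8814 V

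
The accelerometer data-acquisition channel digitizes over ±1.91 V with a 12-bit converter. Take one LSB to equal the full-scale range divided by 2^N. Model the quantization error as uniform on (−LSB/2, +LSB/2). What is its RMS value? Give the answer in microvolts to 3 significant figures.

269 µV

The full-scale span is 1.91 − (-1.91) = 3.82 V.
One LSB is 3.82 V / 4096 = 0.93262 mV.
RMS of a uniform error over width LSB is LSB/√12 = 269 µV.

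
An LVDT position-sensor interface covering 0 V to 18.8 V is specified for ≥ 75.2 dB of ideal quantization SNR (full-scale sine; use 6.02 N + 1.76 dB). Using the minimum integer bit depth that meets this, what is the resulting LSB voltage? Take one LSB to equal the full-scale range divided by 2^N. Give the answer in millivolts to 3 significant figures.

Range is 18.8 V.
Solving 6.02 N ≥ 75.2 − 1.76: N ≥ 12.199. Round up → N = 13.
LSB = 18.8 V / 2^13 = 2.29 mV.

2.29 mV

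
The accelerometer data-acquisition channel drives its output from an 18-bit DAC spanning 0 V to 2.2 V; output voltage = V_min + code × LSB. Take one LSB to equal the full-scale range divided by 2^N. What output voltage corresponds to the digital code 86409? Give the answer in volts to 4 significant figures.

0.7252 V

Full-scale range = 2.2 V. LSB = 2.2 V / 2^18.
V_out = 0 + 86409 × (2.2/262144) V
      = 0 + 0.725173 = 0.725173 V.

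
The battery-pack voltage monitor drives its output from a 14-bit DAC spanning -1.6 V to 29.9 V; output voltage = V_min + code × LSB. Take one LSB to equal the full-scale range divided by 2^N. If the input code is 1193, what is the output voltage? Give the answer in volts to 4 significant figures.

0.6937 V

Range = 29.9 − (-1.6) = 31.5 V. LSB = 31.5 V / 2^14.
V_out = -1.6 + 1193 × (31.5/16384) V
      = -1.6 + 2.29367 = 0.693671 V.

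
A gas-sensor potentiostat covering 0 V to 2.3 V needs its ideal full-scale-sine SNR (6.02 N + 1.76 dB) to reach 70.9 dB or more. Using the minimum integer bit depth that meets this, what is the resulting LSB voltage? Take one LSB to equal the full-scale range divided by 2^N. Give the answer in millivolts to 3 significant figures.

V_FS = 2.3 V.
Solving 6.02 N ≥ 70.9 − 1.76: N ≥ 11.485. Round up → N = 12.
One LSB is 2.3 V / 4096 = 0.562 mV.

0.562 mV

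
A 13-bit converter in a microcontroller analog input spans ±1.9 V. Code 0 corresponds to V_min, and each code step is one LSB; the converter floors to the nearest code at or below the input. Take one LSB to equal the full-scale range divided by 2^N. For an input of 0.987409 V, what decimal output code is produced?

The full-scale span is 1.9 − (-1.9) = 3.8 V. LSB = 3.8 V / 2^13 ≈ 463.9 µV.
(V_in − V_min) × 2^13/range = (0.987409 − (-1.9)) × 8192/3.8 = 6224.646.
Floor → code = 6224.

6224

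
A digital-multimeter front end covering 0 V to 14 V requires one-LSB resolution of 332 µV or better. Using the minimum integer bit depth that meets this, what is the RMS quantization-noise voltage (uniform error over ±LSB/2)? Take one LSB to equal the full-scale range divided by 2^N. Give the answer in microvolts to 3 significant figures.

61.7 µV

V_FS = 14 V.
Need 2^N ≥ 14 V / 332 µV = 42170 → N_min = 16.
LSB = 14 V ÷ 2^16 = 14/65536 V = 213.62 µV.
σ_q = LSB/√12 = 213.62 µV/3.4641 = 61.7 µV.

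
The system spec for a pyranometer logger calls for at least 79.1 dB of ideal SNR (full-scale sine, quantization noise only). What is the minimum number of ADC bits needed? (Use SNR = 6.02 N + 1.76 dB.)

Solving 6.02 N ≥ 79.1 − 1.76: N ≥ 12.847. Round up → N = 13.

13 bits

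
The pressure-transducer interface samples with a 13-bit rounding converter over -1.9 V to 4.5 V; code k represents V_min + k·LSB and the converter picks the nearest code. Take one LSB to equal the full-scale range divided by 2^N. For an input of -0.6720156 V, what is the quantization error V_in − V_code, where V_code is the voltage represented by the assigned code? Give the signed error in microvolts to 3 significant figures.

−141 µV

The full-scale span is 4.5 − (-1.9) = 6.4 V. LSB = 6.4 V / 2^13 ≈ 0.7813 mV.
(-0.6720156 − (-1.9)) / LSB = 1.2279844 × 8192/6.4 = 1571.8200. Nearest integer: k = 1572.
V_code = -1.9 + (1572/8192) × 6.4 = -0.6718750000 V.
V_in − V_code = -0.6720156 − (-0.6718750000) = −141 µV.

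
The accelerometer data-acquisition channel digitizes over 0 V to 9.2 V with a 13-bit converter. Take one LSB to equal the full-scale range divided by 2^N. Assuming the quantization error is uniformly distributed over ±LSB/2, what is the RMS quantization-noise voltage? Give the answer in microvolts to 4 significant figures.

324.2 µV

Span = 9.2 V.
One LSB is 9.2 V / 8192 = 1.12305 mV.
For a uniform distribution on [−LSB/2, +LSB/2], V_rms = LSB/√12 = 1.12305 mV/3.4641 = 324.2 µV.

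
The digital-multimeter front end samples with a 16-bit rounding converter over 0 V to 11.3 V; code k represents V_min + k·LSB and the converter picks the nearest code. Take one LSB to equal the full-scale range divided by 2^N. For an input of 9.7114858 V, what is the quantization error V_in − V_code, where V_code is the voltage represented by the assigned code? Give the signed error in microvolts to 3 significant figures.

Full-scale range = 11.3 V. LSB = 11.3 V / 2^16 ≈ 172.4 µV.
Position in LSBs: (9.7114858 − (0)) × 65536/11.3 = 56323.1799; rounding gives k = 56323.
V_code = V_min + k × range/2^16 = 0 + 56323 × 11.3/65536 = 9.7114547729 V.
Error = V_in − V_code = 9.7114858 − (9.7114547729) = +31.0 µV.

+31.0 µV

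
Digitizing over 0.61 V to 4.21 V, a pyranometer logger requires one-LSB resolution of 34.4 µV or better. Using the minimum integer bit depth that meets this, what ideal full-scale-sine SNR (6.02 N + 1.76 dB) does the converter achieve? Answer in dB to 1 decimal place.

Range = 4.21 − (0.61) = 3.6 V.
Need 2^N ≥ 3.6 V / 34.4 µV = 104700 → N_min = 17.
SNR = 6.02 × 17 + 1.76 = 104.10 dB.

104.1 dB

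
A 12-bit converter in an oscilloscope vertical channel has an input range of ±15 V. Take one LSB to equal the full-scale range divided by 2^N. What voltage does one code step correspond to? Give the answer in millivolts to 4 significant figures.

The full-scale span is 15 − (-15) = 30 V.
Number of codes = 2^12 = 4096.
LSB = 30 V / 2^12 = 7.324 mV.

7.324 mV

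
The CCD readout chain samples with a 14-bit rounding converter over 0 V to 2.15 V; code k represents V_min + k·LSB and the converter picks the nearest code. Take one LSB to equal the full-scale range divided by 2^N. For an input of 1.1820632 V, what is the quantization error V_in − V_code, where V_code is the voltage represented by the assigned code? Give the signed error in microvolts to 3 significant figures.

Range is 2.15 V. LSB = 2.15 V / 2^14 ≈ 131.2 µV.
Position in LSBs: (1.1820632 − (0)) × 16384/2.15 = 9007.8714; rounding gives k = 9008.
V_code = V_min + k × range/2^14 = 0 + 9008 × 2.15/16384 = 1.1820800781 V.
V_in − V_code = 1.1820632 − (1.1820800781) = −16.9 µV.

−16.9 µV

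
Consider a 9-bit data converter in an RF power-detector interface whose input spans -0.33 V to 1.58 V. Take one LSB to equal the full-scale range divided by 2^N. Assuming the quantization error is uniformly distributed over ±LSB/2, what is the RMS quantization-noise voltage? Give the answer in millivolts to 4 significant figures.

Range = 1.58 − (-0.33) = 1.91 V.
LSB = 1.91 V ÷ 2^9 = 1.91/512 V = 3.73047 mV.
For a uniform distribution on [−LSB/2, +LSB/2], V_rms = LSB/√12 = 3.73047 mV/3.4641 = 1.077 mV.

1.077 mV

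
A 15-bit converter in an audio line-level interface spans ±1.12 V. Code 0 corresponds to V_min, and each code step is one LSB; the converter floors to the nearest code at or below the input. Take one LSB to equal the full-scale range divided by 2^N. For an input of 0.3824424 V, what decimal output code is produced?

Range = 1.12 − (-1.12) = 2.24 V. LSB = 2.24 V / 2^15 ≈ 68.36 µV.
code = ⌊(V_in − V_min)/LSB⌋ = ⌊(V_in − V_min) × 2^15 / range⌋
     = ⌊(0.3824424 − (-1.12)) × 32768 / 2.24⌋ = ⌊1.5024424 × 32768/2.24⌋
     = ⌊21978.586⌋ = 21978.

21978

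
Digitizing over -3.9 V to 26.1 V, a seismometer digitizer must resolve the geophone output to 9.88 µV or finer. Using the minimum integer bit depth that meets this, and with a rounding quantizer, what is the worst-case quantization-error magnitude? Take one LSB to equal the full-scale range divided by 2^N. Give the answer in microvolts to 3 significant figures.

Full-scale range = 26.1 V − (-3.9 V) = 30 V.
30 V / 9.88 µV = 3.036e6. Since 2^21 = 2097152 and 2^22 = 4194304, N = 22.
LSB = 30 V ÷ 2^22 = 30/4194304 V = 7.1526 µV.
|e|_max = LSB/2 = 3.58 µV.

3.58 µV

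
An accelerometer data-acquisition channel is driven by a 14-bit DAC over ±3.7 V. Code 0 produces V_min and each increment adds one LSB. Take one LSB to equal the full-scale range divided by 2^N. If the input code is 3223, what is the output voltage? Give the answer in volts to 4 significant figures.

-2.244 V

Span: 3.7 V − (-3.7 V) = 7.4 V. LSB = 7.4 V / 2^14.
V_out = V_min + code × LSB = -3.7 V + 3223 × 7.4 V / 16384
      = -3.7 + 1.45570 = -2.24430 V.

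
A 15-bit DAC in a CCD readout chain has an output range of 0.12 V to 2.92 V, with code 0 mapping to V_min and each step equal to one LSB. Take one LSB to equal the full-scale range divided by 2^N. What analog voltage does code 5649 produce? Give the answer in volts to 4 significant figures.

Range = 2.92 − (0.12) = 2.8 V. LSB = 2.8 V / 2^15.
V_out = 0.12 + 5649 × (2.8/32768) V
      = 0.12 V + 0.482703 V = 0.602703 V.

0.6027 V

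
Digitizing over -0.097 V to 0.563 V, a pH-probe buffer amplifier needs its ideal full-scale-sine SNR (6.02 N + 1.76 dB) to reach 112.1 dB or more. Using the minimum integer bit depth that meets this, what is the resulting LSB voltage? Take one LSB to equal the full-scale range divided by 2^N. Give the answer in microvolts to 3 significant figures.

1.26 µV

Range = 0.563 − (-0.097) = 0.66 V.
N ≥ (112.1 − 1.76)/6.02 = 18.329 → N_min = 19.
Step size = 0.66/524288 V = 1.26 µV.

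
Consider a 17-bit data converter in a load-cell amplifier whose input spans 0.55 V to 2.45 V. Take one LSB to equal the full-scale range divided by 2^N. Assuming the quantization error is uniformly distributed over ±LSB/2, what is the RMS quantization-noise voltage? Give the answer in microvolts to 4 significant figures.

4.185 µV

The full-scale span is 2.45 − (0.55) = 1.9 V.
Step size = 1.9/131072 V = 14.4958 µV.
V_rms = LSB/√12 = 14.4958 µV / √12 = 4.185 µV.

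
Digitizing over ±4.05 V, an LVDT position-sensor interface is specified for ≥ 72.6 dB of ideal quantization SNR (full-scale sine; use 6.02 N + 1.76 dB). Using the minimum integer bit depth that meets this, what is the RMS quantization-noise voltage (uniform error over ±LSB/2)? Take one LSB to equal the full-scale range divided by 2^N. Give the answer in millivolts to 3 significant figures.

0.571 mV

The full-scale span is 4.05 − (-4.05) = 8.1 V.
Solving 6.02 N ≥ 72.6 − 1.76: N ≥ 11.767. Round up → N = 12.
Step size = 8.1/4096 V = 1.9775 mV.
RMS noise = LSB/√12 = 0.571 mV.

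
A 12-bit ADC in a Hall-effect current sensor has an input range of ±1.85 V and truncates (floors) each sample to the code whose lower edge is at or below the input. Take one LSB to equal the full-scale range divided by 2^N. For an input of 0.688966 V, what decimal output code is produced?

Span: 1.85 V − (-1.85 V) = 3.7 V. LSB = 3.7 V / 2^12 ≈ 0.9033 mV.
code = ⌊(V_in − V_min)/LSB⌋ = ⌊(V_in − V_min) × 2^12 / range⌋
     = ⌊(0.688966 − (-1.85)) × 4096 / 3.7⌋ = ⌊2.538966 × 4096/3.7⌋
     = ⌊2810.704⌋ = 2810.

2810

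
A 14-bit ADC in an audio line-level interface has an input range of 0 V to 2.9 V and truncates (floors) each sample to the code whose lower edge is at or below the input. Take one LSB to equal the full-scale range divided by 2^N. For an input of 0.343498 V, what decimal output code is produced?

1940

Span = 2.9 V. LSB = 2.9 V / 2^14 ≈ 177.0 µV.
(V_in − V_min) × 2^14/range = (0.343498 − (0)) × 16384/2.9 = 1940.645.
Floor → code = 1940.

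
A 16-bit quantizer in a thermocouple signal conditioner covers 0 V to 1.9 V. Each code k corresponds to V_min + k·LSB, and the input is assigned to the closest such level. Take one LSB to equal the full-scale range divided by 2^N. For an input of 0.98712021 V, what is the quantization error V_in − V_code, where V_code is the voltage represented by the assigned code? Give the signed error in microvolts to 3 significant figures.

Full-scale range = 1.9 V. LSB = 1.9 V / 2^16 ≈ 28.99 µV.
Position in LSBs: (0.98712021 − (0)) × 65536/1.9 = 34048.3737; rounding gives k = 34048.
V_code = V_min + k × range/2^16 = 0 + 34048 × 1.9/65536 = 0.98710937500 V.
e = 0.98712021 − (0.98710937500) = +10.8 µV.

+10.8 µV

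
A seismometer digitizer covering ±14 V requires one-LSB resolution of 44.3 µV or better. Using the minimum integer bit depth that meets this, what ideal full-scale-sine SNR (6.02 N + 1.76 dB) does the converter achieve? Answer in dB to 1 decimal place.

122.2 dB

Span: 14 V − (-14 V) = 28 V.
28 V / 44.3 µV = 632100. Since 2^19 = 524288 and 2^20 = 1048576, N = 20.
6.02(20) + 1.76 = 122.16 dB.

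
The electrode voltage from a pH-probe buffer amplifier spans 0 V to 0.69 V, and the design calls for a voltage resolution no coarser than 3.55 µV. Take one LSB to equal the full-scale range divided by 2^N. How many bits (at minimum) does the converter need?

Range is 0.69 V.
Levels needed ≥ 0.69/3.55 µV = 194400. 2^18 = 262144 suffices, so N_min = 18.

18 bits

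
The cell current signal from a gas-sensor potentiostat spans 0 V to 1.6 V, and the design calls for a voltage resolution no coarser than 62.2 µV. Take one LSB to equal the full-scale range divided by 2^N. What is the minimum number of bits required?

Span = 1.6 V.
1.6 V / 62.2 µV = 25720. Since 2^14 = 16384 and 2^15 = 32768, N = 15.

15 bits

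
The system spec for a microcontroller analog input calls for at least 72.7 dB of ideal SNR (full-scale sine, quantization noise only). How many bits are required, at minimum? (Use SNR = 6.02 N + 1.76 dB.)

12 bits

Required N = ⌈(72.7 − 1.76)/6.02⌉ = ⌈11.784⌉ = 12.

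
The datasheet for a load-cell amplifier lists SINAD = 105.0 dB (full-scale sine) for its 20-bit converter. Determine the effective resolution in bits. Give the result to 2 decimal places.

Inverting SNR = 6.02 N + 1.76: N_eff = (105.0 − 1.76)/6.02 = 17.1495.

17.15 bits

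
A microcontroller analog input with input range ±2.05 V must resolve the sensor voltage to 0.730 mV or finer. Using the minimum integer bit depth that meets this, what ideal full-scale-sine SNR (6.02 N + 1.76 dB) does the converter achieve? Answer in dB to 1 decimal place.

80.0 dB

The full-scale span is 2.05 − (-2.05) = 4.1 V.
Levels needed ≥ 4.1/0.730 mV = 5616. 2^13 = 8192 suffices, so N_min = 13.
6.02(13) + 1.76 = 80.02 dB.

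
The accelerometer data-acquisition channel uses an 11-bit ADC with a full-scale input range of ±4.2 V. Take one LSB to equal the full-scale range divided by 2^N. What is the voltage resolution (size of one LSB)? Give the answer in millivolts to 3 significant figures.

4.10 mV

Span: 4.2 V − (-4.2 V) = 8.4 V.
Number of codes = 2^11 = 2048.
One LSB is 8.4 V / 2048 = 4.10 mV.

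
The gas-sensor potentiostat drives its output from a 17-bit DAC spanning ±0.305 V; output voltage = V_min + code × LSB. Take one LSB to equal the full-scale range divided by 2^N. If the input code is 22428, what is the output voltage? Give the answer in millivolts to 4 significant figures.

Full-scale range = 0.305 V − (-0.305 V) = 0.61 V. LSB = 0.61 V / 2^17.
V_out = V_min + code × LSB = -0.305 V + 22428 × 0.61 V / 131072
      = -0.305 + 0.104378 = -0.200622 V.

-200.6 mV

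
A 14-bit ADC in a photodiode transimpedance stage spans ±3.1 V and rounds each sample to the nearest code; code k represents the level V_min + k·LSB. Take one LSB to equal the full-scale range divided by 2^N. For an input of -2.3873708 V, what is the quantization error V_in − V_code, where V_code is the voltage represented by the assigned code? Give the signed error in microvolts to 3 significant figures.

Range = 3.1 − (-3.1) = 6.2 V. LSB = 6.2 V / 2^14 ≈ 378.4 µV.
(V_in − V_min)/LSB = (-2.3873708 − (-3.1)) × 16384/6.2 = 1883.1801 → nearest code k = 1883.
V_code = -3.1 + (1883/16384) × 6.2 = -2.3874389648 V.
V_in − V_code = -2.3873708 − (-2.3874389648) = +68.2 µV.

+68.2 µV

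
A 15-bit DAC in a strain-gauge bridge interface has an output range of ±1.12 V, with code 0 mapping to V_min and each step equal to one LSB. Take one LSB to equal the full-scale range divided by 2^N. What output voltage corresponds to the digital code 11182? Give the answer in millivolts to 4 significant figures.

-355.6 mV

Span: 1.12 V − (-1.12 V) = 2.24 V. LSB = 2.24 V / 2^15.
V_out = -1.12 + 11182 × (2.24/32768) V
      = -1.12 + 0.764395 = -0.355605 V.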